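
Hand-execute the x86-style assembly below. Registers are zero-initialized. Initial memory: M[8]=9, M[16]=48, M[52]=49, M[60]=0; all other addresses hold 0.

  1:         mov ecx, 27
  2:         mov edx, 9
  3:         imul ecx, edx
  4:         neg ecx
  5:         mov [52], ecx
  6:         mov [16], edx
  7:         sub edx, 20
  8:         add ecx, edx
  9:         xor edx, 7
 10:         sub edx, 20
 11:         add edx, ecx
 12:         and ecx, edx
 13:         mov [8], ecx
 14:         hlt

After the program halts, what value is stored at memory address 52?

-243

ecx=27
edx=9
ecx=27*9=243
ecx=-(243)=-243
mov [52], ecx → M[52]=-243
mov [16], edx → M[16]=9
edx=9-20=-11
ecx=(-243)+(-11)=-254
edx=(-11)^7=-14
edx=(-14)-20=-34
edx=(-34)+(-254)=-288
ecx=(-254)&(-288)=-512
mov [8], ecx → M[8]=-512
halt.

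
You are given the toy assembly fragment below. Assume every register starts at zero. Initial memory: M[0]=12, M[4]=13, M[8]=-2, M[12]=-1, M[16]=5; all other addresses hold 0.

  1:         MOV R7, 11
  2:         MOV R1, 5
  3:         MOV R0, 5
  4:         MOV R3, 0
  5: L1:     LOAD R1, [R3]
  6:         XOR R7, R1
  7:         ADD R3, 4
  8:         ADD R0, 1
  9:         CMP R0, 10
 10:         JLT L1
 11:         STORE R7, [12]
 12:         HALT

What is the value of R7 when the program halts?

R7=11
R1=5
R0=5
R3=0
R1=M[0]=12
R7=11^12=7
R3=0+4=4
R0=5+1=6
CMP R0, 10  (cmp 6,10)
JLT L1: taken
R1=M[4]=13
R7=7^13=10
R3=4+4=8
R0=6+1=7
CMP R0, 10  (cmp 7,10)
JLT L1: taken
R1=M[8]=-2
R7=10^(-2)=-12
R3=8+4=12
R0=7+1=8
CMP R0, 10  (cmp 8,10)
JLT L1: taken
R1=M[12]=-1
R7=(-12)^(-1)=11
R3=12+4=16
R0=8+1=9
CMP R0, 10  (cmp 9,10)
JLT L1: taken
R1=M[16]=5
R7=11^5=14
R3=16+4=20
R0=9+1=10
CMP R0, 10  (cmp 10,10)
JLT L1: not taken
STORE R7, [12] → M[12]=14
halt.

14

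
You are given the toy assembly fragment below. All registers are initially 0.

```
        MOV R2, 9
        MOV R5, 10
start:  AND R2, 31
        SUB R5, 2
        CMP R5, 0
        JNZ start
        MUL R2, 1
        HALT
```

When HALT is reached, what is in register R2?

R2=9
R5=10
R2=9&31=9
R5=10-2=8
CMP R5, 0  (cmp 8,0)
JNZ start: taken
R2=9&31=9
R5=8-2=6
CMP R5, 0  (cmp 6,0)
JNZ start: taken
R2=9&31=9
R5=6-2=4
CMP R5, 0  (cmp 4,0)
JNZ start: taken
R2=9&31=9
R5=4-2=2
CMP R5, 0  (cmp 2,0)
JNZ start: taken
R2=9&31=9
R5=2-2=0
CMP R5, 0  (cmp 0,0)
JNZ start: not taken
R2=9*1=9
halt.

9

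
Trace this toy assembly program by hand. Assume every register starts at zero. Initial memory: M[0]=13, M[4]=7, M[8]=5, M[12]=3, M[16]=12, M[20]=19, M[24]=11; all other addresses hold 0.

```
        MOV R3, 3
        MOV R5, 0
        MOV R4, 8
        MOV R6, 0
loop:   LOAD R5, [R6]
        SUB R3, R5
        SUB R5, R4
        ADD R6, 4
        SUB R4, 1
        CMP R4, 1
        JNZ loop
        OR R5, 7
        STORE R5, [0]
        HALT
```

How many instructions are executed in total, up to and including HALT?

MOV R3, 3 → R3=3
MOV R5, 0 → R5=0
MOV R4, 8 → R4=8
MOV R6, 0 → R6=0
LOAD R5, [R6] → R5=M[0]=13
SUB R3, R5 → R3=3-13=-10
SUB R5, R4 → R5=13-8=5
ADD R6, 4 → R6=0+4=4
SUB R4, 1 → R4=8-1=7
CMP R4, 1  (cmp 7,1)
JNZ loop: taken
LOAD R5, [R6] → R5=M[4]=7
SUB R3, R5 → R3=(-10)-7=-17
SUB R5, R4 → R5=7-7=0
ADD R6, 4 → R6=4+4=8
SUB R4, 1 → R4=7-1=6
CMP R4, 1  (cmp 6,1)
JNZ loop: taken
LOAD R5, [R6] → R5=M[8]=5
SUB R3, R5 → R3=(-17)-5=-22
SUB R5, R4 → R5=5-6=-1
ADD R6, 4 → R6=8+4=12
SUB R4, 1 → R4=6-1=5
CMP R4, 1  (cmp 5,1)
JNZ loop: taken
LOAD R5, [R6] → R5=M[12]=3
SUB R3, R5 → R3=(-22)-3=-25
SUB R5, R4 → R5=3-5=-2
ADD R6, 4 → R6=12+4=16
SUB R4, 1 → R4=5-1=4
CMP R4, 1  (cmp 4,1)
JNZ loop: taken
LOAD R5, [R6] → R5=M[16]=12
SUB R3, R5 → R3=(-25)-12=-37
SUB R5, R4 → R5=12-4=8
ADD R6, 4 → R6=16+4=20
SUB R4, 1 → R4=4-1=3
CMP R4, 1  (cmp 3,1)
JNZ loop: taken
LOAD R5, [R6] → R5=M[20]=19
SUB R3, R5 → R3=(-37)-19=-56
SUB R5, R4 → R5=19-3=16
ADD R6, 4 → R6=20+4=24
SUB R4, 1 → R4=3-1=2
CMP R4, 1  (cmp 2,1)
JNZ loop: taken
LOAD R5, [R6] → R5=M[24]=11
SUB R3, R5 → R3=(-56)-11=-67
SUB R5, R4 → R5=11-2=9
ADD R6, 4 → R6=24+4=28
SUB R4, 1 → R4=2-1=1
CMP R4, 1  (cmp 1,1)
JNZ loop: not taken
OR R5, 7 → R5=9|7=15
STORE R5, [0] → M[0]=15
halt.
Total executed instructions: 56.

56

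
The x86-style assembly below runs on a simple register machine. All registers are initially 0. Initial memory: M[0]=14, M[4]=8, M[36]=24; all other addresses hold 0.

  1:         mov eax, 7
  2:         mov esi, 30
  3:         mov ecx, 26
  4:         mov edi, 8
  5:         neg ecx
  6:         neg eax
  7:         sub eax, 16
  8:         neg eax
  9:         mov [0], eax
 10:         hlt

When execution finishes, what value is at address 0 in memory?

23

after mov eax, 7: eax=7
after mov esi, 30: esi=30
after mov ecx, 26: ecx=26
after mov edi, 8: edi=8
after neg ecx: ecx=-(26)=-26
after neg eax: eax=-(7)=-7
after sub eax, 16: eax=(-7)-16=-23
after neg eax: eax=-(-23)=23
mov [0], eax → M[0]=23
halt.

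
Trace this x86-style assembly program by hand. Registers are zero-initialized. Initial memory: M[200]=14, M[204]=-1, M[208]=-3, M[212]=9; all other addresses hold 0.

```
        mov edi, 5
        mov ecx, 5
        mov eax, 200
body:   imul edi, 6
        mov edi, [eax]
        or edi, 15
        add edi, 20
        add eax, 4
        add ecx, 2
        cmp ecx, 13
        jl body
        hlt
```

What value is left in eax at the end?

216

edi=5
ecx=5
eax=200
edi=5*6=30
edi=M[200]=14
edi=14|15=15
edi=15+20=35
eax=200+4=204
ecx=5+2=7
cmp ecx, 13  (cmp 7,13)
jl body: taken
edi=35*6=210
edi=M[204]=-1
edi=(-1)|15=-1
edi=(-1)+20=19
eax=204+4=208
ecx=7+2=9
cmp ecx, 13  (cmp 9,13)
jl body: taken
edi=19*6=114
edi=M[208]=-3
edi=(-3)|15=-1
edi=(-1)+20=19
eax=208+4=212
ecx=9+2=11
cmp ecx, 13  (cmp 11,13)
jl body: taken
edi=19*6=114
edi=M[212]=9
edi=9|15=15
edi=15+20=35
eax=212+4=216
ecx=11+2=13
cmp ecx, 13  (cmp 13,13)
jl body: not taken
halt.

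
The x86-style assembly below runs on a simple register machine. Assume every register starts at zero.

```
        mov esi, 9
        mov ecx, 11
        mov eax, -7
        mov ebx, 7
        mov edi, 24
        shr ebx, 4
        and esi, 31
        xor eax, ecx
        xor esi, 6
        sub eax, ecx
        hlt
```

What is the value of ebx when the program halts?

esi=9
ecx=11
eax=-7
ebx=7
edi=24
ebx=7>>4=0
esi=9&31=9
eax=(-7)^11=-14
esi=9^6=15
eax=(-14)-11=-25
halt.

0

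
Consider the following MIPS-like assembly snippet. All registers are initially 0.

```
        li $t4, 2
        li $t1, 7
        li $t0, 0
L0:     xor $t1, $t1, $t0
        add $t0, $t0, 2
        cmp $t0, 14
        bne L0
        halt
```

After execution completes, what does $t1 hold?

$t4=2
$t1=7
$t0=0
$t1=7^0=7
$t0=0+2=2
cmp $t0, 14  (cmp 2,14)
bne L0: taken
$t1=7^2=5
$t0=2+2=4
cmp $t0, 14  (cmp 4,14)
bne L0: taken
$t1=5^4=1
$t0=4+2=6
cmp $t0, 14  (cmp 6,14)
bne L0: taken
$t1=1^6=7
$t0=6+2=8
cmp $t0, 14  (cmp 8,14)
bne L0: taken
$t1=7^8=15
$t0=8+2=10
cmp $t0, 14  (cmp 10,14)
bne L0: taken
$t1=15^10=5
$t0=10+2=12
cmp $t0, 14  (cmp 12,14)
bne L0: taken
$t1=5^12=9
$t0=12+2=14
cmp $t0, 14  (cmp 14,14)
bne L0: not taken
halt.

9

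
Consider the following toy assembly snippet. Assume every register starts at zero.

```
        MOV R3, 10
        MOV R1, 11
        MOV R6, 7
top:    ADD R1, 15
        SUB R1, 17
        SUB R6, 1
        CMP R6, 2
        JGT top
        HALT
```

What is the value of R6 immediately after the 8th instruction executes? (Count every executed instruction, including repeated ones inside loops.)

after MOV R3, 10: R3=10
after MOV R1, 11: R1=11
after MOV R6, 7: R6=7
after ADD R1, 15: R1=11+15=26
after SUB R1, 17: R1=26-17=9
after SUB R6, 1: R6=7-1=6
CMP R6, 2  (cmp 6,2)
JGT top: taken
After step 8: R6 = 6.

6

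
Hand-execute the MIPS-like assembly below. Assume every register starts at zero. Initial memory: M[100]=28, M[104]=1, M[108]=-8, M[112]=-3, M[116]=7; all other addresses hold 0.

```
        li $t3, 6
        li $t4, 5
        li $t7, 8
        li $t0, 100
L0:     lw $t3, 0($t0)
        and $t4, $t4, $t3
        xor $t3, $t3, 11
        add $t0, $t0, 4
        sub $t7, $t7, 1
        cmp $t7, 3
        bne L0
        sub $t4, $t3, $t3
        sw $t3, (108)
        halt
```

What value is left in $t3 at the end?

12

after li $t3, 6: $t3=6
after li $t4, 5: $t4=5
after li $t7, 8: $t7=8
after li $t0, 100: $t0=100
after lw $t3, 0($t0): $t3=M[100]=28
after and $t4, $t4, $t3: $t4=5&28=4
after xor $t3, $t3, 11: $t3=28^11=23
after add $t0, $t0, 4: $t0=100+4=104
after sub $t7, $t7, 1: $t7=8-1=7
cmp $t7, 3  (cmp 7,3)
bne L0: taken
after lw $t3, 0($t0): $t3=M[104]=1
after and $t4, $t4, $t3: $t4=4&1=0
after xor $t3, $t3, 11: $t3=1^11=10
after add $t0, $t0, 4: $t0=104+4=108
after sub $t7, $t7, 1: $t7=7-1=6
cmp $t7, 3  (cmp 6,3)
bne L0: taken
after lw $t3, 0($t0): $t3=M[108]=-8
after and $t4, $t4, $t3: $t4=0&(-8)=0
after xor $t3, $t3, 11: $t3=(-8)^11=-13
after add $t0, $t0, 4: $t0=108+4=112
after sub $t7, $t7, 1: $t7=6-1=5
cmp $t7, 3  (cmp 5,3)
bne L0: taken
after lw $t3, 0($t0): $t3=M[112]=-3
after and $t4, $t4, $t3: $t4=0&(-3)=0
after xor $t3, $t3, 11: $t3=(-3)^11=-10
after add $t0, $t0, 4: $t0=112+4=116
after sub $t7, $t7, 1: $t7=5-1=4
cmp $t7, 3  (cmp 4,3)
bne L0: taken
after lw $t3, 0($t0): $t3=M[116]=7
after and $t4, $t4, $t3: $t4=0&7=0
after xor $t3, $t3, 11: $t3=7^11=12
after add $t0, $t0, 4: $t0=116+4=120
after sub $t7, $t7, 1: $t7=4-1=3
cmp $t7, 3  (cmp 3,3)
bne L0: not taken
after sub $t4, $t3, $t3: $t4=12-12=0
sw $t3, (108) → M[108]=12
halt.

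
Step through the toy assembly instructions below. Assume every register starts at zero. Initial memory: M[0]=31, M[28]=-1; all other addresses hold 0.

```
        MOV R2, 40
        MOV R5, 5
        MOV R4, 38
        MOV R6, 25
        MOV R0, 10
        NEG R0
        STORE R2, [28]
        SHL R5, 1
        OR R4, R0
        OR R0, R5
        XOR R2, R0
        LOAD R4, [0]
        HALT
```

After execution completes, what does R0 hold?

-2

MOV R2, 40 → R2=40
MOV R5, 5 → R5=5
MOV R4, 38 → R4=38
MOV R6, 25 → R6=25
MOV R0, 10 → R0=10
NEG R0 → R0=-(10)=-10
STORE R2, [28] → M[28]=40
SHL R5, 1 → R5=5<<1=10
OR R4, R0 → R4=38|(-10)=-10
OR R0, R5 → R0=(-10)|10=-2
XOR R2, R0 → R2=40^(-2)=-42
LOAD R4, [0] → R4=M[0]=31
halt.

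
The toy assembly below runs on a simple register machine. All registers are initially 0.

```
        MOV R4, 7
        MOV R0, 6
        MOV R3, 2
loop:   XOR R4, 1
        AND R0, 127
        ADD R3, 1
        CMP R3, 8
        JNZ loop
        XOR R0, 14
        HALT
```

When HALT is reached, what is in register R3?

MOV R4, 7 → R4=7
MOV R0, 6 → R0=6
MOV R3, 2 → R3=2
XOR R4, 1 → R4=7^1=6
AND R0, 127 → R0=6&127=6
ADD R3, 1 → R3=2+1=3
CMP R3, 8  (cmp 3,8)
JNZ loop: taken
XOR R4, 1 → R4=6^1=7
AND R0, 127 → R0=6&127=6
ADD R3, 1 → R3=3+1=4
CMP R3, 8  (cmp 4,8)
JNZ loop: taken
XOR R4, 1 → R4=7^1=6
AND R0, 127 → R0=6&127=6
ADD R3, 1 → R3=4+1=5
CMP R3, 8  (cmp 5,8)
JNZ loop: taken
XOR R4, 1 → R4=6^1=7
AND R0, 127 → R0=6&127=6
ADD R3, 1 → R3=5+1=6
CMP R3, 8  (cmp 6,8)
JNZ loop: taken
XOR R4, 1 → R4=7^1=6
AND R0, 127 → R0=6&127=6
ADD R3, 1 → R3=6+1=7
CMP R3, 8  (cmp 7,8)
JNZ loop: taken
XOR R4, 1 → R4=6^1=7
AND R0, 127 → R0=6&127=6
ADD R3, 1 → R3=7+1=8
CMP R3, 8  (cmp 8,8)
JNZ loop: not taken
XOR R0, 14 → R0=6^14=8
halt.

8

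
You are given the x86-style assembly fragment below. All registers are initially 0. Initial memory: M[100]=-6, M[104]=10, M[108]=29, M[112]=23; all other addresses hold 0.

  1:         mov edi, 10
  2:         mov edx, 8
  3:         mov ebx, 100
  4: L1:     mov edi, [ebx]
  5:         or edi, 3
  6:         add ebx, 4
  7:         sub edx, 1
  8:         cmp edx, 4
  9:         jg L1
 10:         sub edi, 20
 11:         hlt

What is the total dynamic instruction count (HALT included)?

after mov edi, 10: edi=10
after mov edx, 8: edx=8
after mov ebx, 100: ebx=100
after mov edi, [ebx]: edi=M[100]=-6
after or edi, 3: edi=(-6)|3=-5
after add ebx, 4: ebx=100+4=104
after sub edx, 1: edx=8-1=7
cmp edx, 4  (cmp 7,4)
jg L1: taken
after mov edi, [ebx]: edi=M[104]=10
after or edi, 3: edi=10|3=11
after add ebx, 4: ebx=104+4=108
after sub edx, 1: edx=7-1=6
cmp edx, 4  (cmp 6,4)
jg L1: taken
after mov edi, [ebx]: edi=M[108]=29
after or edi, 3: edi=29|3=31
after add ebx, 4: ebx=108+4=112
after sub edx, 1: edx=6-1=5
cmp edx, 4  (cmp 5,4)
jg L1: taken
after mov edi, [ebx]: edi=M[112]=23
after or edi, 3: edi=23|3=23
after add ebx, 4: ebx=112+4=116
after sub edx, 1: edx=5-1=4
cmp edx, 4  (cmp 4,4)
jg L1: not taken
after sub edi, 20: edi=23-20=3
halt.
Total executed instructions: 29.

29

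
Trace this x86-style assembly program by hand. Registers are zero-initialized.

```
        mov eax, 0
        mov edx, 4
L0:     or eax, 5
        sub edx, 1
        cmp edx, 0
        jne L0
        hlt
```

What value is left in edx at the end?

0

after mov eax, 0: eax=0
after mov edx, 4: edx=4
after or eax, 5: eax=0|5=5
after sub edx, 1: edx=4-1=3
cmp edx, 0  (cmp 3,0)
jne L0: taken
after or eax, 5: eax=5|5=5
after sub edx, 1: edx=3-1=2
cmp edx, 0  (cmp 2,0)
jne L0: taken
after or eax, 5: eax=5|5=5
after sub edx, 1: edx=2-1=1
cmp edx, 0  (cmp 1,0)
jne L0: taken
after or eax, 5: eax=5|5=5
after sub edx, 1: edx=1-1=0
cmp edx, 0  (cmp 0,0)
jne L0: not taken
halt.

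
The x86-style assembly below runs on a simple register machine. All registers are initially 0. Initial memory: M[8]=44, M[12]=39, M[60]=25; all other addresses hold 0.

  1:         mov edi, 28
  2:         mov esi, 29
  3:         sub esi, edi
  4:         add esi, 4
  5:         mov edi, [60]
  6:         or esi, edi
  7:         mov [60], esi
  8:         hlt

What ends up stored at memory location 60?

29

mov edi, 28 → edi=28
mov esi, 29 → esi=29
sub esi, edi → esi=29-28=1
add esi, 4 → esi=1+4=5
mov edi, [60] → edi=M[60]=25
or esi, edi → esi=5|25=29
mov [60], esi → M[60]=29
halt.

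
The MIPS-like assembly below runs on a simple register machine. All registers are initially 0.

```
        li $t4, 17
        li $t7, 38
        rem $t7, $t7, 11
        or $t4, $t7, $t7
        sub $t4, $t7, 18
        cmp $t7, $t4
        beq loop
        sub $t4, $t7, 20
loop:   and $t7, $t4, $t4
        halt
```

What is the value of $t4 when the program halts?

$t4=17
$t7=38
$t7=38%11=5
$t4=5|5=5
$t4=5-18=-13
cmp $t7, $t4  (cmp 5,-13)
beq loop: not taken
$t4=5-20=-15
$t7=(-15)&(-15)=-15
halt.

-15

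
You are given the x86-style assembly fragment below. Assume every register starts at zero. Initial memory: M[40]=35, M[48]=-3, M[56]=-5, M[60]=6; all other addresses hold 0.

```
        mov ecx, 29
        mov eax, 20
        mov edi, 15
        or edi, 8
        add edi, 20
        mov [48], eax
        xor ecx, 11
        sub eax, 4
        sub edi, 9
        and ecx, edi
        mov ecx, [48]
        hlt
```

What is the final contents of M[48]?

after mov ecx, 29: ecx=29
after mov eax, 20: eax=20
after mov edi, 15: edi=15
after or edi, 8: edi=15|8=15
after add edi, 20: edi=15+20=35
mov [48], eax → M[48]=20
after xor ecx, 11: ecx=29^11=22
after sub eax, 4: eax=20-4=16
after sub edi, 9: edi=35-9=26
after and ecx, edi: ecx=22&26=18
after mov ecx, [48]: ecx=M[48]=20
halt.

20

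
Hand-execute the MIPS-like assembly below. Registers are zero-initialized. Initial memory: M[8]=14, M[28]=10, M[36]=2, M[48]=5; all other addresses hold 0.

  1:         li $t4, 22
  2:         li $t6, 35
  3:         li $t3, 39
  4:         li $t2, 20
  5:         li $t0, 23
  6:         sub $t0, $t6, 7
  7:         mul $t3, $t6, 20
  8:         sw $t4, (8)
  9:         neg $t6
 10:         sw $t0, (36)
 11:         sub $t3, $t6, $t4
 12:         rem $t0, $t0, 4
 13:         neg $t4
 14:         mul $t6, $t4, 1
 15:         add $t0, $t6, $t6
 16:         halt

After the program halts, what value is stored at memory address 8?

after li $t4, 22: $t4=22
after li $t6, 35: $t6=35
after li $t3, 39: $t3=39
after li $t2, 20: $t2=20
after li $t0, 23: $t0=23
after sub $t0, $t6, 7: $t0=35-7=28
after mul $t3, $t6, 20: $t3=35*20=700
sw $t4, (8) → M[8]=22
after neg $t6: $t6=-(35)=-35
sw $t0, (36) → M[36]=28
after sub $t3, $t6, $t4: $t3=(-35)-22=-57
after rem $t0, $t0, 4: $t0=28%4=0
after neg $t4: $t4=-(22)=-22
after mul $t6, $t4, 1: $t6=(-22)*1=-22
after add $t0, $t6, $t6: $t0=(-22)+(-22)=-44
halt.

22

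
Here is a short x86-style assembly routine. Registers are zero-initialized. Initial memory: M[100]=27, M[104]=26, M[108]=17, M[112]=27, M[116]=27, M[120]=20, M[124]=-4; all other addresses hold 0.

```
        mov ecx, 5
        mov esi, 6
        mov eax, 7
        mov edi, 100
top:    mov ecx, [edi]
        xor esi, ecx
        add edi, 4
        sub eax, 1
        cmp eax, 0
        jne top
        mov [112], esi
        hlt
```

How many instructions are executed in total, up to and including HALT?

48

ecx=5
esi=6
eax=7
edi=100
ecx=M[100]=27
esi=6^27=29
edi=100+4=104
eax=7-1=6
cmp eax, 0  (cmp 6,0)
jne top: taken
ecx=M[104]=26
esi=29^26=7
edi=104+4=108
eax=6-1=5
cmp eax, 0  (cmp 5,0)
jne top: taken
ecx=M[108]=17
esi=7^17=22
edi=108+4=112
eax=5-1=4
cmp eax, 0  (cmp 4,0)
jne top: taken
ecx=M[112]=27
esi=22^27=13
edi=112+4=116
eax=4-1=3
cmp eax, 0  (cmp 3,0)
jne top: taken
ecx=M[116]=27
esi=13^27=22
edi=116+4=120
eax=3-1=2
cmp eax, 0  (cmp 2,0)
jne top: taken
ecx=M[120]=20
esi=22^20=2
edi=120+4=124
eax=2-1=1
cmp eax, 0  (cmp 1,0)
jne top: taken
ecx=M[124]=-4
esi=2^(-4)=-2
edi=124+4=128
eax=1-1=0
cmp eax, 0  (cmp 0,0)
jne top: not taken
mov [112], esi → M[112]=-2
halt.
Total executed instructions: 48.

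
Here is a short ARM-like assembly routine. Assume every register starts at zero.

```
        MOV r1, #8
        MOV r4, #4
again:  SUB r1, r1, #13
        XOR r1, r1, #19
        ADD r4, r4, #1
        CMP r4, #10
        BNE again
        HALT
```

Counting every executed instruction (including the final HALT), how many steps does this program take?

33

MOV r1, #8 → r1=8
MOV r4, #4 → r4=4
SUB r1, r1, #13 → r1=8-13=-5
XOR r1, r1, #19 → r1=(-5)^19=-24
ADD r4, r4, #1 → r4=4+1=5
CMP r4, #10  (cmp 5,10)
BNE again: taken
SUB r1, r1, #13 → r1=(-24)-13=-37
XOR r1, r1, #19 → r1=(-37)^19=-56
ADD r4, r4, #1 → r4=5+1=6
CMP r4, #10  (cmp 6,10)
BNE again: taken
SUB r1, r1, #13 → r1=(-56)-13=-69
XOR r1, r1, #19 → r1=(-69)^19=-88
ADD r4, r4, #1 → r4=6+1=7
CMP r4, #10  (cmp 7,10)
BNE again: taken
SUB r1, r1, #13 → r1=(-88)-13=-101
XOR r1, r1, #19 → r1=(-101)^19=-120
ADD r4, r4, #1 → r4=7+1=8
CMP r4, #10  (cmp 8,10)
BNE again: taken
SUB r1, r1, #13 → r1=(-120)-13=-133
XOR r1, r1, #19 → r1=(-133)^19=-152
ADD r4, r4, #1 → r4=8+1=9
CMP r4, #10  (cmp 9,10)
BNE again: taken
SUB r1, r1, #13 → r1=(-152)-13=-165
XOR r1, r1, #19 → r1=(-165)^19=-184
ADD r4, r4, #1 → r4=9+1=10
CMP r4, #10  (cmp 10,10)
BNE again: not taken
halt.
Total executed instructions: 33.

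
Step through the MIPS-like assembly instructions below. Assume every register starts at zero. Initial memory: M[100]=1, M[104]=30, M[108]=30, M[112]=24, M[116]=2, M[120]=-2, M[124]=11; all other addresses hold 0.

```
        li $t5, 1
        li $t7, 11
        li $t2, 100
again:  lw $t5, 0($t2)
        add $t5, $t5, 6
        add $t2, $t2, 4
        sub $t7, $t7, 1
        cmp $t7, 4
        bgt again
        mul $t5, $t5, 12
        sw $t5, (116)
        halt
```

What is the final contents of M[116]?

$t5=1
$t7=11
$t2=100
$t5=M[100]=1
$t5=1+6=7
$t2=100+4=104
$t7=11-1=10
cmp $t7, 4  (cmp 10,4)
bgt again: taken
$t5=M[104]=30
$t5=30+6=36
$t2=104+4=108
$t7=10-1=9
cmp $t7, 4  (cmp 9,4)
bgt again: taken
$t5=M[108]=30
$t5=30+6=36
$t2=108+4=112
$t7=9-1=8
cmp $t7, 4  (cmp 8,4)
bgt again: taken
$t5=M[112]=24
$t5=24+6=30
$t2=112+4=116
$t7=8-1=7
cmp $t7, 4  (cmp 7,4)
bgt again: taken
$t5=M[116]=2
$t5=2+6=8
$t2=116+4=120
$t7=7-1=6
cmp $t7, 4  (cmp 6,4)
bgt again: taken
$t5=M[120]=-2
$t5=(-2)+6=4
$t2=120+4=124
$t7=6-1=5
cmp $t7, 4  (cmp 5,4)
bgt again: taken
$t5=M[124]=11
$t5=11+6=17
$t2=124+4=128
$t7=5-1=4
cmp $t7, 4  (cmp 4,4)
bgt again: not taken
$t5=17*12=204
sw $t5, (116) → M[116]=204
halt.

204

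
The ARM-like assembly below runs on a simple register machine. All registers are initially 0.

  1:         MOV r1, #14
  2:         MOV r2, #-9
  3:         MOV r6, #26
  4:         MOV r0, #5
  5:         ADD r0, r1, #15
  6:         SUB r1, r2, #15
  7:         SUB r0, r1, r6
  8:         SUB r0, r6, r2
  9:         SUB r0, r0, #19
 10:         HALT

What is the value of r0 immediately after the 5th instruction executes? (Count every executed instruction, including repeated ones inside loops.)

after MOV r1, #14: r1=14
after MOV r2, #-9: r2=-9
after MOV r6, #26: r6=26
after MOV r0, #5: r0=5
after ADD r0, r1, #15: r0=14+15=29
After step 5: r0 = 29.

29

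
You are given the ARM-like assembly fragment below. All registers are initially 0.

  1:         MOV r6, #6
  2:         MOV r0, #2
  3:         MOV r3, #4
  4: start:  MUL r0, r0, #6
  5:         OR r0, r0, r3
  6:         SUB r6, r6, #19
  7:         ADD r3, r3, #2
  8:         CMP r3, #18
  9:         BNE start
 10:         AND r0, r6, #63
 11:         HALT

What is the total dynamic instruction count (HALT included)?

47

after MOV r6, #6: r6=6
after MOV r0, #2: r0=2
after MOV r3, #4: r3=4
after MUL r0, r0, #6: r0=2*6=12
after OR r0, r0, r3: r0=12|4=12
after SUB r6, r6, #19: r6=6-19=-13
after ADD r3, r3, #2: r3=4+2=6
CMP r3, #18  (cmp 6,18)
BNE start: taken
after MUL r0, r0, #6: r0=12*6=72
after OR r0, r0, r3: r0=72|6=78
after SUB r6, r6, #19: r6=(-13)-19=-32
after ADD r3, r3, #2: r3=6+2=8
CMP r3, #18  (cmp 8,18)
BNE start: taken
after MUL r0, r0, #6: r0=78*6=468
after OR r0, r0, r3: r0=468|8=476
after SUB r6, r6, #19: r6=(-32)-19=-51
after ADD r3, r3, #2: r3=8+2=10
CMP r3, #18  (cmp 10,18)
BNE start: taken
after MUL r0, r0, #6: r0=476*6=2856
after OR r0, r0, r3: r0=2856|10=2858
after SUB r6, r6, #19: r6=(-51)-19=-70
after ADD r3, r3, #2: r3=10+2=12
CMP r3, #18  (cmp 12,18)
BNE start: taken
after MUL r0, r0, #6: r0=2858*6=17148
after OR r0, r0, r3: r0=17148|12=17148
after SUB r6, r6, #19: r6=(-70)-19=-89
after ADD r3, r3, #2: r3=12+2=14
CMP r3, #18  (cmp 14,18)
BNE start: taken
after MUL r0, r0, #6: r0=17148*6=102888
after OR r0, r0, r3: r0=102888|14=102894
after SUB r6, r6, #19: r6=(-89)-19=-108
after ADD r3, r3, #2: r3=14+2=16
CMP r3, #18  (cmp 16,18)
BNE start: taken
after MUL r0, r0, #6: r0=102894*6=617364
after OR r0, r0, r3: r0=617364|16=617364
after SUB r6, r6, #19: r6=(-108)-19=-127
after ADD r3, r3, #2: r3=16+2=18
CMP r3, #18  (cmp 18,18)
BNE start: not taken
after AND r0, r6, #63: r0=(-127)&63=1
halt.
Total executed instructions: 47.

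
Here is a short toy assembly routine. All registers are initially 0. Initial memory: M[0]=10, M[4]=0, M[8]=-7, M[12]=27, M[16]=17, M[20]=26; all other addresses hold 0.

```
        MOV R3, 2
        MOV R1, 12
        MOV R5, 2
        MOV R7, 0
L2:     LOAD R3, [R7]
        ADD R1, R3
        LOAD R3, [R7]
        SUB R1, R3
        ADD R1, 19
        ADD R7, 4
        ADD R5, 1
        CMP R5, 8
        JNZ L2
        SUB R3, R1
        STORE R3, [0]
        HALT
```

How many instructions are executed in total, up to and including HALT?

after MOV R3, 2: R3=2
after MOV R1, 12: R1=12
after MOV R5, 2: R5=2
after MOV R7, 0: R7=0
after LOAD R3, [R7]: R3=M[0]=10
after ADD R1, R3: R1=12+10=22
after LOAD R3, [R7]: R3=M[0]=10
after SUB R1, R3: R1=22-10=12
after ADD R1, 19: R1=12+19=31
after ADD R7, 4: R7=0+4=4
after ADD R5, 1: R5=2+1=3
CMP R5, 8  (cmp 3,8)
JNZ L2: taken
after LOAD R3, [R7]: R3=M[4]=0
after ADD R1, R3: R1=31+0=31
after LOAD R3, [R7]: R3=M[4]=0
after SUB R1, R3: R1=31-0=31
after ADD R1, 19: R1=31+19=50
after ADD R7, 4: R7=4+4=8
after ADD R5, 1: R5=3+1=4
CMP R5, 8  (cmp 4,8)
JNZ L2: taken
after LOAD R3, [R7]: R3=M[8]=-7
after ADD R1, R3: R1=50+(-7)=43
after LOAD R3, [R7]: R3=M[8]=-7
after SUB R1, R3: R1=43-(-7)=50
after ADD R1, 19: R1=50+19=69
after ADD R7, 4: R7=8+4=12
after ADD R5, 1: R5=4+1=5
CMP R5, 8  (cmp 5,8)
JNZ L2: taken
after LOAD R3, [R7]: R3=M[12]=27
after ADD R1, R3: R1=69+27=96
after LOAD R3, [R7]: R3=M[12]=27
after SUB R1, R3: R1=96-27=69
after ADD R1, 19: R1=69+19=88
after ADD R7, 4: R7=12+4=16
after ADD R5, 1: R5=5+1=6
CMP R5, 8  (cmp 6,8)
JNZ L2: taken
after LOAD R3, [R7]: R3=M[16]=17
after ADD R1, R3: R1=88+17=105
after LOAD R3, [R7]: R3=M[16]=17
after SUB R1, R3: R1=105-17=88
after ADD R1, 19: R1=88+19=107
after ADD R7, 4: R7=16+4=20
after ADD R5, 1: R5=6+1=7
CMP R5, 8  (cmp 7,8)
JNZ L2: taken
after LOAD R3, [R7]: R3=M[20]=26
after ADD R1, R3: R1=107+26=133
after LOAD R3, [R7]: R3=M[20]=26
after SUB R1, R3: R1=133-26=107
after ADD R1, 19: R1=107+19=126
after ADD R7, 4: R7=20+4=24
after ADD R5, 1: R5=7+1=8
CMP R5, 8  (cmp 8,8)
JNZ L2: not taken
after SUB R3, R1: R3=26-126=-100
STORE R3, [0] → M[0]=-100
halt.
Total executed instructions: 61.

61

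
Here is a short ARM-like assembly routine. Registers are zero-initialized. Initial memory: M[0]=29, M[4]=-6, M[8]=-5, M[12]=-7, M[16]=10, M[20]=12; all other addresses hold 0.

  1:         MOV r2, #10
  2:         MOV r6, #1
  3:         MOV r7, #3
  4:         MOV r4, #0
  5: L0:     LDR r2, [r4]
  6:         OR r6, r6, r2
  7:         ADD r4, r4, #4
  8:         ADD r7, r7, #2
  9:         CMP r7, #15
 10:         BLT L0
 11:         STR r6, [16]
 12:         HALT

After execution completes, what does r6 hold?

-1

r2=10
r6=1
r7=3
r4=0
r2=M[0]=29
r6=1|29=29
r4=0+4=4
r7=3+2=5
CMP r7, #15  (cmp 5,15)
BLT L0: taken
r2=M[4]=-6
r6=29|(-6)=-1
r4=4+4=8
r7=5+2=7
CMP r7, #15  (cmp 7,15)
BLT L0: taken
r2=M[8]=-5
r6=(-1)|(-5)=-1
r4=8+4=12
r7=7+2=9
CMP r7, #15  (cmp 9,15)
BLT L0: taken
r2=M[12]=-7
r6=(-1)|(-7)=-1
r4=12+4=16
r7=9+2=11
CMP r7, #15  (cmp 11,15)
BLT L0: taken
r2=M[16]=10
r6=(-1)|10=-1
r4=16+4=20
r7=11+2=13
CMP r7, #15  (cmp 13,15)
BLT L0: taken
r2=M[20]=12
r6=(-1)|12=-1
r4=20+4=24
r7=13+2=15
CMP r7, #15  (cmp 15,15)
BLT L0: not taken
STR r6, [16] → M[16]=-1
halt.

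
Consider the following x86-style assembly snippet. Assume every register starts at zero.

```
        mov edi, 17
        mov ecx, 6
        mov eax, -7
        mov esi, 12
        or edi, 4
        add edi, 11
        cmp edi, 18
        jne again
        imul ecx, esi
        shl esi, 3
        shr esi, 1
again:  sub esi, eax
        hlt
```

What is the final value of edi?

32

edi=17
ecx=6
eax=-7
esi=12
edi=17|4=21
edi=21+11=32
cmp edi, 18  (cmp 32,18)
jne again: taken
esi=12-(-7)=19
halt.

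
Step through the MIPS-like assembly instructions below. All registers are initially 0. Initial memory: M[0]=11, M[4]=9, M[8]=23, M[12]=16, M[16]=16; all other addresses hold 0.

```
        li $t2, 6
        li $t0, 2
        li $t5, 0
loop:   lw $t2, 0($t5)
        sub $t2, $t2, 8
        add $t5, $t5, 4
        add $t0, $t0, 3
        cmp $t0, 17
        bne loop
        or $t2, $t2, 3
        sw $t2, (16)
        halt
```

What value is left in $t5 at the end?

20

li $t2, 6 → $t2=6
li $t0, 2 → $t0=2
li $t5, 0 → $t5=0
lw $t2, 0($t5) → $t2=M[0]=11
sub $t2, $t2, 8 → $t2=11-8=3
add $t5, $t5, 4 → $t5=0+4=4
add $t0, $t0, 3 → $t0=2+3=5
cmp $t0, 17  (cmp 5,17)
bne loop: taken
lw $t2, 0($t5) → $t2=M[4]=9
sub $t2, $t2, 8 → $t2=9-8=1
add $t5, $t5, 4 → $t5=4+4=8
add $t0, $t0, 3 → $t0=5+3=8
cmp $t0, 17  (cmp 8,17)
bne loop: taken
lw $t2, 0($t5) → $t2=M[8]=23
sub $t2, $t2, 8 → $t2=23-8=15
add $t5, $t5, 4 → $t5=8+4=12
add $t0, $t0, 3 → $t0=8+3=11
cmp $t0, 17  (cmp 11,17)
bne loop: taken
lw $t2, 0($t5) → $t2=M[12]=16
sub $t2, $t2, 8 → $t2=16-8=8
add $t5, $t5, 4 → $t5=12+4=16
add $t0, $t0, 3 → $t0=11+3=14
cmp $t0, 17  (cmp 14,17)
bne loop: taken
lw $t2, 0($t5) → $t2=M[16]=16
sub $t2, $t2, 8 → $t2=16-8=8
add $t5, $t5, 4 → $t5=16+4=20
add $t0, $t0, 3 → $t0=14+3=17
cmp $t0, 17  (cmp 17,17)
bne loop: not taken
or $t2, $t2, 3 → $t2=8|3=11
sw $t2, (16) → M[16]=11
halt.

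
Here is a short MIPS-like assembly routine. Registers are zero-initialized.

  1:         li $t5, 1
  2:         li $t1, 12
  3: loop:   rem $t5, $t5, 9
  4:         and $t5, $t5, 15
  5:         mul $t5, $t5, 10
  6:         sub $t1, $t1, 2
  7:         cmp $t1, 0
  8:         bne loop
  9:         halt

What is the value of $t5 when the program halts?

after li $t5, 1: $t5=1
after li $t1, 12: $t1=12
after rem $t5, $t5, 9: $t5=1%9=1
after and $t5, $t5, 15: $t5=1&15=1
after mul $t5, $t5, 10: $t5=1*10=10
after sub $t1, $t1, 2: $t1=12-2=10
cmp $t1, 0  (cmp 10,0)
bne loop: taken
after rem $t5, $t5, 9: $t5=10%9=1
after and $t5, $t5, 15: $t5=1&15=1
after mul $t5, $t5, 10: $t5=1*10=10
after sub $t1, $t1, 2: $t1=10-2=8
cmp $t1, 0  (cmp 8,0)
bne loop: taken
after rem $t5, $t5, 9: $t5=10%9=1
after and $t5, $t5, 15: $t5=1&15=1
after mul $t5, $t5, 10: $t5=1*10=10
after sub $t1, $t1, 2: $t1=8-2=6
cmp $t1, 0  (cmp 6,0)
bne loop: taken
after rem $t5, $t5, 9: $t5=10%9=1
after and $t5, $t5, 15: $t5=1&15=1
after mul $t5, $t5, 10: $t5=1*10=10
after sub $t1, $t1, 2: $t1=6-2=4
cmp $t1, 0  (cmp 4,0)
bne loop: taken
after rem $t5, $t5, 9: $t5=10%9=1
after and $t5, $t5, 15: $t5=1&15=1
after mul $t5, $t5, 10: $t5=1*10=10
after sub $t1, $t1, 2: $t1=4-2=2
cmp $t1, 0  (cmp 2,0)
bne loop: taken
after rem $t5, $t5, 9: $t5=10%9=1
after and $t5, $t5, 15: $t5=1&15=1
after mul $t5, $t5, 10: $t5=1*10=10
after sub $t1, $t1, 2: $t1=2-2=0
cmp $t1, 0  (cmp 0,0)
bne loop: not taken
halt.

10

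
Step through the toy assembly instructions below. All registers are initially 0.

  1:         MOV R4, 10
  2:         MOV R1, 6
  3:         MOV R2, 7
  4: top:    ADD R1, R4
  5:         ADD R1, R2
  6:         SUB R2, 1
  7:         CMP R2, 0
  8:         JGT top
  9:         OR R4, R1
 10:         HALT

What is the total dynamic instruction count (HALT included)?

R4=10
R1=6
R2=7
R1=6+10=16
R1=16+7=23
R2=7-1=6
CMP R2, 0  (cmp 6,0)
JGT top: taken
R1=23+10=33
R1=33+6=39
R2=6-1=5
CMP R2, 0  (cmp 5,0)
JGT top: taken
R1=39+10=49
R1=49+5=54
R2=5-1=4
CMP R2, 0  (cmp 4,0)
JGT top: taken
R1=54+10=64
R1=64+4=68
R2=4-1=3
CMP R2, 0  (cmp 3,0)
JGT top: taken
R1=68+10=78
R1=78+3=81
R2=3-1=2
CMP R2, 0  (cmp 2,0)
JGT top: taken
R1=81+10=91
R1=91+2=93
R2=2-1=1
CMP R2, 0  (cmp 1,0)
JGT top: taken
R1=93+10=103
R1=103+1=104
R2=1-1=0
CMP R2, 0  (cmp 0,0)
JGT top: not taken
R4=10|104=106
halt.
Total executed instructions: 40.

40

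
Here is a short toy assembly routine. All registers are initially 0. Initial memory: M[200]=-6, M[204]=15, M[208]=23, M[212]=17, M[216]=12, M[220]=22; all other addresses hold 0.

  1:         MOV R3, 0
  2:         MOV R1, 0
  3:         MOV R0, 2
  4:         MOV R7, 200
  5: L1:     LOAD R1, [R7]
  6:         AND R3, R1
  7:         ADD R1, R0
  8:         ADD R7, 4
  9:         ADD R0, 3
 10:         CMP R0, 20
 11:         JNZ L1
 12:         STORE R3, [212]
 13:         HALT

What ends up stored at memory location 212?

0

MOV R3, 0 → R3=0
MOV R1, 0 → R1=0
MOV R0, 2 → R0=2
MOV R7, 200 → R7=200
LOAD R1, [R7] → R1=M[200]=-6
AND R3, R1 → R3=0&(-6)=0
ADD R1, R0 → R1=(-6)+2=-4
ADD R7, 4 → R7=200+4=204
ADD R0, 3 → R0=2+3=5
CMP R0, 20  (cmp 5,20)
JNZ L1: taken
LOAD R1, [R7] → R1=M[204]=15
AND R3, R1 → R3=0&15=0
ADD R1, R0 → R1=15+5=20
ADD R7, 4 → R7=204+4=208
ADD R0, 3 → R0=5+3=8
CMP R0, 20  (cmp 8,20)
JNZ L1: taken
LOAD R1, [R7] → R1=M[208]=23
AND R3, R1 → R3=0&23=0
ADD R1, R0 → R1=23+8=31
ADD R7, 4 → R7=208+4=212
ADD R0, 3 → R0=8+3=11
CMP R0, 20  (cmp 11,20)
JNZ L1: taken
LOAD R1, [R7] → R1=M[212]=17
AND R3, R1 → R3=0&17=0
ADD R1, R0 → R1=17+11=28
ADD R7, 4 → R7=212+4=216
ADD R0, 3 → R0=11+3=14
CMP R0, 20  (cmp 14,20)
JNZ L1: taken
LOAD R1, [R7] → R1=M[216]=12
AND R3, R1 → R3=0&12=0
ADD R1, R0 → R1=12+14=26
ADD R7, 4 → R7=216+4=220
ADD R0, 3 → R0=14+3=17
CMP R0, 20  (cmp 17,20)
JNZ L1: taken
LOAD R1, [R7] → R1=M[220]=22
AND R3, R1 → R3=0&22=0
ADD R1, R0 → R1=22+17=39
ADD R7, 4 → R7=220+4=224
ADD R0, 3 → R0=17+3=20
CMP R0, 20  (cmp 20,20)
JNZ L1: not taken
STORE R3, [212] → M[212]=0
halt.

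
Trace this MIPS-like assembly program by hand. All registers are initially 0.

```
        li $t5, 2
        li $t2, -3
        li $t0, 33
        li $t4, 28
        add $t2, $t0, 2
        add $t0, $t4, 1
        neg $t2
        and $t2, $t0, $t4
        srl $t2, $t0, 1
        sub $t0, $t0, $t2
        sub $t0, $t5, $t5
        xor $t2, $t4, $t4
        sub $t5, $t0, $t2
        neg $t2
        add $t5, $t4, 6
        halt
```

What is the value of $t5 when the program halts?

after li $t5, 2: $t5=2
after li $t2, -3: $t2=-3
after li $t0, 33: $t0=33
after li $t4, 28: $t4=28
after add $t2, $t0, 2: $t2=33+2=35
after add $t0, $t4, 1: $t0=28+1=29
after neg $t2: $t2=-(35)=-35
after and $t2, $t0, $t4: $t2=29&28=28
after srl $t2, $t0, 1: $t2=29>>1=14
after sub $t0, $t0, $t2: $t0=29-14=15
after sub $t0, $t5, $t5: $t0=2-2=0
after xor $t2, $t4, $t4: $t2=28^28=0
after sub $t5, $t0, $t2: $t5=0-0=0
after neg $t2: $t2=-(0)=0
after add $t5, $t4, 6: $t5=28+6=34
halt.

34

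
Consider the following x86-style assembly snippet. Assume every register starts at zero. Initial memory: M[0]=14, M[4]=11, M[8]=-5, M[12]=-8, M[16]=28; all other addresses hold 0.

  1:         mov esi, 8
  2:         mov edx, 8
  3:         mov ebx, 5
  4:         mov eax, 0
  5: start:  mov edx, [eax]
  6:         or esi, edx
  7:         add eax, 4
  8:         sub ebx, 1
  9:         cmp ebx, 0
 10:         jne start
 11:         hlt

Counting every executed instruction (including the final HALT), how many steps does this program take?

after mov esi, 8: esi=8
after mov edx, 8: edx=8
after mov ebx, 5: ebx=5
after mov eax, 0: eax=0
after mov edx, [eax]: edx=M[0]=14
after or esi, edx: esi=8|14=14
after add eax, 4: eax=0+4=4
after sub ebx, 1: ebx=5-1=4
cmp ebx, 0  (cmp 4,0)
jne start: taken
after mov edx, [eax]: edx=M[4]=11
after or esi, edx: esi=14|11=15
after add eax, 4: eax=4+4=8
after sub ebx, 1: ebx=4-1=3
cmp ebx, 0  (cmp 3,0)
jne start: taken
after mov edx, [eax]: edx=M[8]=-5
after or esi, edx: esi=15|(-5)=-1
after add eax, 4: eax=8+4=12
after sub ebx, 1: ebx=3-1=2
cmp ebx, 0  (cmp 2,0)
jne start: taken
after mov edx, [eax]: edx=M[12]=-8
after or esi, edx: esi=(-1)|(-8)=-1
after add eax, 4: eax=12+4=16
after sub ebx, 1: ebx=2-1=1
cmp ebx, 0  (cmp 1,0)
jne start: taken
after mov edx, [eax]: edx=M[16]=28
after or esi, edx: esi=(-1)|28=-1
after add eax, 4: eax=16+4=20
after sub ebx, 1: ebx=1-1=0
cmp ebx, 0  (cmp 0,0)
jne start: not taken
halt.
Total executed instructions: 35.

35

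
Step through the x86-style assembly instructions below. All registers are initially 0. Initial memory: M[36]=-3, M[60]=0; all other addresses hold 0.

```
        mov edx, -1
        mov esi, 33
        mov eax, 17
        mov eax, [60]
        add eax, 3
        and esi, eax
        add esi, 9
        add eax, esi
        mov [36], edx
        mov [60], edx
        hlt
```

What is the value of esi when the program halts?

10

after mov edx, -1: edx=-1
after mov esi, 33: esi=33
after mov eax, 17: eax=17
after mov eax, [60]: eax=M[60]=0
after add eax, 3: eax=0+3=3
after and esi, eax: esi=33&3=1
after add esi, 9: esi=1+9=10
after add eax, esi: eax=3+10=13
mov [36], edx → M[36]=-1
mov [60], edx → M[60]=-1
halt.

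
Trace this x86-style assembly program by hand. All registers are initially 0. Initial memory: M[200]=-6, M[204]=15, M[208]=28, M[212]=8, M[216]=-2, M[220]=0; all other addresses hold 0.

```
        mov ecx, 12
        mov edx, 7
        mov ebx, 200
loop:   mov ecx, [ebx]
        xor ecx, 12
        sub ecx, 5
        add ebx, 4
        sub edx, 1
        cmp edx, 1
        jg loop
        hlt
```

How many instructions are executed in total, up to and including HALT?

ecx=12
edx=7
ebx=200
ecx=M[200]=-6
ecx=(-6)^12=-10
ecx=(-10)-5=-15
ebx=200+4=204
edx=7-1=6
cmp edx, 1  (cmp 6,1)
jg loop: taken
ecx=M[204]=15
ecx=15^12=3
ecx=3-5=-2
ebx=204+4=208
edx=6-1=5
cmp edx, 1  (cmp 5,1)
jg loop: taken
ecx=M[208]=28
ecx=28^12=16
ecx=16-5=11
ebx=208+4=212
edx=5-1=4
cmp edx, 1  (cmp 4,1)
jg loop: taken
ecx=M[212]=8
ecx=8^12=4
ecx=4-5=-1
ebx=212+4=216
edx=4-1=3
cmp edx, 1  (cmp 3,1)
jg loop: taken
ecx=M[216]=-2
ecx=(-2)^12=-14
ecx=(-14)-5=-19
ebx=216+4=220
edx=3-1=2
cmp edx, 1  (cmp 2,1)
jg loop: taken
ecx=M[220]=0
ecx=0^12=12
ecx=12-5=7
ebx=220+4=224
edx=2-1=1
cmp edx, 1  (cmp 1,1)
jg loop: not taken
halt.
Total executed instructions: 46.

46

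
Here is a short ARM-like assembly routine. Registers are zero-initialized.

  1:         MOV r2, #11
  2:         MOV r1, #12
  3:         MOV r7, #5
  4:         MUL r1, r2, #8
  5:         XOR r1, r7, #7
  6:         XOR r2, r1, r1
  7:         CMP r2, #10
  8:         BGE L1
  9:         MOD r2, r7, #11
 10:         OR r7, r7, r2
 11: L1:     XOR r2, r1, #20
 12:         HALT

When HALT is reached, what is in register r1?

MOV r2, #11 → r2=11
MOV r1, #12 → r1=12
MOV r7, #5 → r7=5
MUL r1, r2, #8 → r1=11*8=88
XOR r1, r7, #7 → r1=5^7=2
XOR r2, r1, r1 → r2=2^2=0
CMP r2, #10  (cmp 0,10)
BGE L1: not taken
MOD r2, r7, #11 → r2=5%11=5
OR r7, r7, r2 → r7=5|5=5
XOR r2, r1, #20 → r2=2^20=22
halt.

2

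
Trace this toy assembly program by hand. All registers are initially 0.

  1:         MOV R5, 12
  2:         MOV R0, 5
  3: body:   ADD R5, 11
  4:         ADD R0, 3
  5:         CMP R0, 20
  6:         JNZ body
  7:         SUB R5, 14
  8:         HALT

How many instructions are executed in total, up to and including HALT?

MOV R5, 12 → R5=12
MOV R0, 5 → R0=5
ADD R5, 11 → R5=12+11=23
ADD R0, 3 → R0=5+3=8
CMP R0, 20  (cmp 8,20)
JNZ body: taken
ADD R5, 11 → R5=23+11=34
ADD R0, 3 → R0=8+3=11
CMP R0, 20  (cmp 11,20)
JNZ body: taken
ADD R5, 11 → R5=34+11=45
ADD R0, 3 → R0=11+3=14
CMP R0, 20  (cmp 14,20)
JNZ body: taken
ADD R5, 11 → R5=45+11=56
ADD R0, 3 → R0=14+3=17
CMP R0, 20  (cmp 17,20)
JNZ body: taken
ADD R5, 11 → R5=56+11=67
ADD R0, 3 → R0=17+3=20
CMP R0, 20  (cmp 20,20)
JNZ body: not taken
SUB R5, 14 → R5=67-14=53
halt.
Total executed instructions: 24.

24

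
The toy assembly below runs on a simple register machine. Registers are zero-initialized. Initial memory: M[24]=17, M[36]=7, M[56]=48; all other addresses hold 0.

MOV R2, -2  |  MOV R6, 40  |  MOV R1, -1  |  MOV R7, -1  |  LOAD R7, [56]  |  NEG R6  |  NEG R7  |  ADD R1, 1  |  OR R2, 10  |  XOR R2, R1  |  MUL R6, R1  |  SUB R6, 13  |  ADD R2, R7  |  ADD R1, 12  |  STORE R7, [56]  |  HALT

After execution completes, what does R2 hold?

R2=-2
R6=40
R1=-1
R7=-1
R7=M[56]=48
R6=-(40)=-40
R7=-(48)=-48
R1=(-1)+1=0
R2=(-2)|10=-2
R2=(-2)^0=-2
R6=(-40)*0=0
R6=0-13=-13
R2=(-2)+(-48)=-50
R1=0+12=12
STORE R7, [56] → M[56]=-48
halt.

-50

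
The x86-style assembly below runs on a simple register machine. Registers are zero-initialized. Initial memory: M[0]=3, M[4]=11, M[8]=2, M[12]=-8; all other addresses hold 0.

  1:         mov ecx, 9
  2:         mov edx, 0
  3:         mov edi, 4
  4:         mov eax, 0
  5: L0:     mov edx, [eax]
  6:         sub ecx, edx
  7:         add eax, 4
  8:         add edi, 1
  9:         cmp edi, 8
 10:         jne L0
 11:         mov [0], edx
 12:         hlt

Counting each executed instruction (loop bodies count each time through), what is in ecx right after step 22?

mov ecx, 9 → ecx=9
mov edx, 0 → edx=0
mov edi, 4 → edi=4
mov eax, 0 → eax=0
mov edx, [eax] → edx=M[0]=3
sub ecx, edx → ecx=9-3=6
add eax, 4 → eax=0+4=4
add edi, 1 → edi=4+1=5
cmp edi, 8  (cmp 5,8)
jne L0: taken
mov edx, [eax] → edx=M[4]=11
sub ecx, edx → ecx=6-11=-5
add eax, 4 → eax=4+4=8
add edi, 1 → edi=5+1=6
cmp edi, 8  (cmp 6,8)
jne L0: taken
mov edx, [eax] → edx=M[8]=2
sub ecx, edx → ecx=(-5)-2=-7
add eax, 4 → eax=8+4=12
add edi, 1 → edi=6+1=7
cmp edi, 8  (cmp 7,8)
jne L0: taken
After step 22: ecx = -7.

-7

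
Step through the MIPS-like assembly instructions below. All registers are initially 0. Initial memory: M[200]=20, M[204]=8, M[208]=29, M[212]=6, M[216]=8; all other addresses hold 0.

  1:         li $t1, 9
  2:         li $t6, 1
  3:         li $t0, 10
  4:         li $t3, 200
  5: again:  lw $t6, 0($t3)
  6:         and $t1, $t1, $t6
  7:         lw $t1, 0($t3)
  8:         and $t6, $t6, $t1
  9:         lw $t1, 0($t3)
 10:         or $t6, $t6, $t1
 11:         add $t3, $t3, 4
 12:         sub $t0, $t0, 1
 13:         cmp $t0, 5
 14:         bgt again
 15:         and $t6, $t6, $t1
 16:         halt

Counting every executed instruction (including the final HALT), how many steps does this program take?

after li $t1, 9: $t1=9
after li $t6, 1: $t6=1
after li $t0, 10: $t0=10
after li $t3, 200: $t3=200
after lw $t6, 0($t3): $t6=M[200]=20
after and $t1, $t1, $t6: $t1=9&20=0
after lw $t1, 0($t3): $t1=M[200]=20
after and $t6, $t6, $t1: $t6=20&20=20
after lw $t1, 0($t3): $t1=M[200]=20
after or $t6, $t6, $t1: $t6=20|20=20
after add $t3, $t3, 4: $t3=200+4=204
after sub $t0, $t0, 1: $t0=10-1=9
cmp $t0, 5  (cmp 9,5)
bgt again: taken
after lw $t6, 0($t3): $t6=M[204]=8
after and $t1, $t1, $t6: $t1=20&8=0
after lw $t1, 0($t3): $t1=M[204]=8
after and $t6, $t6, $t1: $t6=8&8=8
after lw $t1, 0($t3): $t1=M[204]=8
after or $t6, $t6, $t1: $t6=8|8=8
after add $t3, $t3, 4: $t3=204+4=208
after sub $t0, $t0, 1: $t0=9-1=8
cmp $t0, 5  (cmp 8,5)
bgt again: taken
after lw $t6, 0($t3): $t6=M[208]=29
after and $t1, $t1, $t6: $t1=8&29=8
after lw $t1, 0($t3): $t1=M[208]=29
after and $t6, $t6, $t1: $t6=29&29=29
after lw $t1, 0($t3): $t1=M[208]=29
after or $t6, $t6, $t1: $t6=29|29=29
after add $t3, $t3, 4: $t3=208+4=212
after sub $t0, $t0, 1: $t0=8-1=7
cmp $t0, 5  (cmp 7,5)
bgt again: taken
after lw $t6, 0($t3): $t6=M[212]=6
after and $t1, $t1, $t6: $t1=29&6=4
after lw $t1, 0($t3): $t1=M[212]=6
after and $t6, $t6, $t1: $t6=6&6=6
after lw $t1, 0($t3): $t1=M[212]=6
after or $t6, $t6, $t1: $t6=6|6=6
after add $t3, $t3, 4: $t3=212+4=216
after sub $t0, $t0, 1: $t0=7-1=6
cmp $t0, 5  (cmp 6,5)
bgt again: taken
after lw $t6, 0($t3): $t6=M[216]=8
after and $t1, $t1, $t6: $t1=6&8=0
after lw $t1, 0($t3): $t1=M[216]=8
after and $t6, $t6, $t1: $t6=8&8=8
after lw $t1, 0($t3): $t1=M[216]=8
after or $t6, $t6, $t1: $t6=8|8=8
after add $t3, $t3, 4: $t3=216+4=220
after sub $t0, $t0, 1: $t0=6-1=5
cmp $t0, 5  (cmp 5,5)
bgt again: not taken
after and $t6, $t6, $t1: $t6=8&8=8
halt.
Total executed instructions: 56.

56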